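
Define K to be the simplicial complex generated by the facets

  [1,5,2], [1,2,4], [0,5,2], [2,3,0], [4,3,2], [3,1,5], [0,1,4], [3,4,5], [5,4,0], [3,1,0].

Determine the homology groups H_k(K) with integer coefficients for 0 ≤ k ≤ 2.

We work with the vertex ordering 0 < 1 < 2 < 3 < 4 < 5. The simplices of K, each written with vertices in increasing order, are:

  0-simplices (6): [0], [1], [2], [3], [4], [5]
  1-simplices (15): [0,1], [0,2], [0,3], [0,4], [0,5], [1,2], [1,3], [1,4], [1,5], [2,3], [2,4], [2,5], [3,4], [3,5], [4,5]
  2-simplices (10): [0,1,3], [0,1,4], [0,2,3], [0,2,5], [0,4,5], [1,2,4], [1,2,5], [1,3,5], [2,3,4], [3,4,5]

so the chain groups are C_0 ≅ Z^6, C_1 ≅ Z^15, C_2 ≅ Z^10.

Boundary ∂_1: C_1 → C_0 sends each edge [p,q] (with p < q) to q − p.
The resulting 6×15 matrix has rank 5, and its Smith normal form has invariant factors (1,1,1,1,1).

Boundary ∂_2: C_2 → C_1 sends each 2-simplex [p,q,r] to [q,r] − [p,r] + [p,q]. For instance
  ∂[0,4,5] = [4,5] − [0,5] + [0,4],
  ∂[3,4,5] = [4,5] − [3,5] + [3,4].
The resulting 15×10 matrix has rank 10, and its Smith normal form has invariant factors (1,1,1,1,1,1,1,1,1,2).

Now H_k = ker ∂_k / im ∂_{k+1}, so:

  H_0: rank C_0 − rank ∂_1 = 6 − 5 = 1, and the invariant factors of ∂_1 are all 1, so H_0 ≅ Z.
  H_1: rank ker ∂_1 − rank ∂_2 = (15 − 5) − 10 = 0, and ∂_2 has invariant factor 2 > 1, so H_1 ≅ Z/2.
  H_2: rank ker ∂_2 − rank ∂_3 = (10 − 10) − 0 = 0, and there is no ∂_3, so H_2 ≅ 0.

As a check, the Euler characteristic is 6 − 15 + 10 = 1, which agrees with 1 − 0 + 0 = 1.

H_0 ≅ Z,  H_1 ≅ Z/2,  H_2 = 0.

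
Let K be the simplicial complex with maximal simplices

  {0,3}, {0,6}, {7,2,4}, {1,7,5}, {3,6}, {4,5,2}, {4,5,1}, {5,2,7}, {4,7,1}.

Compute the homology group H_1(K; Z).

Take the total order 0 < 1 < 2 < 3 < 4 < 5 < 6 < 7 on the vertex set. Then K (dimension 2) consists of the simplices:

  0-simplices (8): [0], [1], [2], [3], [4], [5], [6], [7]
  1-simplices (12): [0,3], [0,6], [1,4], [1,5], [1,7], [2,4], [2,5], [2,7], [3,6], [4,5], [4,7], [5,7]
  2-simplices (6): [1,4,5], [1,4,7], [1,5,7], [2,4,5], [2,4,7], [2,5,7]

giving chain groups C_0 ≅ Z^8, C_1 ≅ Z^12, C_2 ≅ Z^6.

∂_1: C_1 → C_0 sends each edge [p,q] (with p < q) to q − p. For instance
  ∂[2,7] = [7] − [2].
As a 8×12 matrix over Z this has rank 6, with invariant factors (1,1,1,1,1,1).

The boundary map ∂_2: C_2 → C_1 sends each 2-simplex [p,q,r] to [q,r] − [p,r] + [p,q]. For instance
  ∂[1,5,7] = [5,7] − [1,7] + [1,5],
  ∂[2,4,5] = [4,5] − [2,5] + [2,4].
The resulting 12×6 matrix has rank 5, and its Smith normal form has invariant factors (1,1,1,1,1).

Computing H_k = (kernel of ∂_k) / (image of ∂_{k+1}):

  H_1: rank ker ∂_1 − rank ∂_2 = (12 − 6) − 5 = 1, and the invariant factors of ∂_2 are all 1, so H_1 = Z.

(K is a triangulation of the disjoint union of the circle S^1 and the 2-sphere S^2.)

H_1 = Z.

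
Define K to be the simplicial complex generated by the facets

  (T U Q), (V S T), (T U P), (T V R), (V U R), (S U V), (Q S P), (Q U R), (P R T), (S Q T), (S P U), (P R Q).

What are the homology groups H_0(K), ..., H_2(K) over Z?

H_0 = Z,  H_1 = Z/2,  H_2 = 0.

We work with the vertex ordering P < Q < R < S < T < U < V. The simplices of K, each written with vertices in increasing order, are:

  0-simplices (7): P, Q, R, S, T, U, V
  1-simplices (18): PQ, PR, PS, PT, PU, QR, QS, QT, QU, RT, RU, RV, ST, SU, SV, TU, TV, UV
  2-simplices (12): PQR, PQS, PRT, PSU, PTU, QRU, QST, QTU, RTV, RUV, STV, SUV

Hence C_0 ≅ Z^7, C_1 ≅ Z^18, C_2 ≅ Z^12.

The boundary map ∂_1: C_1 → C_0 is given by ∂[p,q] = [q] − [p]. For instance
  ∂RV = V − R.
This gives a 7×18 integer matrix of rank 6; reducing to Smith normal form yields diagonal entries (1,1,1,1,1,1).

Boundary ∂_2: C_2 → C_1 maps a triangle to the signed sum of its edges. For instance
  ∂PQS = QS − PS + PQ,
  ∂RTV = TV − RV + RT.
The 18×12 boundary matrix has rank 12 and Smith normal form diag(1,1,1,1,1,1,1,1,1,1,1,2).

Computing H_k = (kernel of ∂_k) / (image of ∂_{k+1}):

  H_0: rank C_0 − rank ∂_1 = 7 − 6 = 1, and the invariant factors of ∂_1 are all 1, so H_0 = Z.
  H_1: rank ker ∂_1 − rank ∂_2 = (18 − 6) − 12 = 0, and ∂_2 has invariant factor 2 > 1, so H_1 = Z/2.
  H_2: rank ker ∂_2 − rank ∂_3 = (12 − 12) − 0 = 0, and there is no ∂_3, so H_2 = 0.

(K is a triangulation of the real projective plane RP^2.)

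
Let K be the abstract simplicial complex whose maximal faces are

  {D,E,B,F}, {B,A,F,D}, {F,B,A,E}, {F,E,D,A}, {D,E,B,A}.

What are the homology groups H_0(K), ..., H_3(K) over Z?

H_0 ≅ Z,  H_1 = 0,  H_2 = 0,  H_3 ≅ Z.

Fix the vertex order A < B < D < E < F and write every simplex with vertices in increasing order. Then dim K = 3 and the simplices of K are:

  0-simplices (5): A, B, D, E, F
  1-simplices (10): AB, AD, AE, AF, BD, BE, BF, DE, DF, EF
  2-simplices (10): ABD, ABE, ABF, ADE, ADF, AEF, BDE, BDF, BEF, DEF
  3-simplices (5): ABDE, ABDF, ABEF, ADEF, BDEF

so the chain groups are C_0 ≅ Z^5, C_1 ≅ Z^10, C_2 ≅ Z^10, C_3 ≅ Z^5.

∂_1: C_1 → C_0 sends each edge [p,q] (with p < q) to q − p.
The 5×10 boundary matrix has rank 4 and Smith normal form diag(1,1,1,1).

∂_2: C_2 → C_1 sends each 2-simplex [p,q,r] to [q,r] − [p,r] + [p,q]. For instance
  ∂BDE = DE − BE + BD,
  ∂BEF = EF − BF + BE.
As a 10×10 matrix over Z this has rank 6, with invariant factors (1,1,1,1,1,1).

The boundary map ∂_3: C_3 → C_2 sends each 3-simplex σ to the alternating sum Σ_i (−1)^i (σ with its i-th vertex removed). For instance
  ∂ABDE = BDE − ADE + ABE − ABD,
  ∂ABDF = BDF − ADF + ABF − ABD.
This gives a 10×5 integer matrix of rank 4; reducing to Smith normal form yields diagonal entries (1,1,1,1).

Reading off H_k = ker ∂_k / im ∂_{k+1}:

  H_0: rank C_0 − rank ∂_1 = 5 − 4 = 1, and the invariant factors of ∂_1 are all 1, so H_0 ≅ Z.
  H_1: rank ker ∂_1 − rank ∂_2 = (10 − 4) − 6 = 0, and the invariant factors of ∂_2 are all 1, so H_1 ≅ 0.
  H_2: rank ker ∂_2 − rank ∂_3 = (10 − 6) − 4 = 0, and the invariant factors of ∂_3 are all 1, so H_2 ≅ 0.
  H_3: rank ker ∂_3 − rank ∂_4 = (5 − 4) − 0 = 1, and there is no ∂_4, so H_3 ≅ Z.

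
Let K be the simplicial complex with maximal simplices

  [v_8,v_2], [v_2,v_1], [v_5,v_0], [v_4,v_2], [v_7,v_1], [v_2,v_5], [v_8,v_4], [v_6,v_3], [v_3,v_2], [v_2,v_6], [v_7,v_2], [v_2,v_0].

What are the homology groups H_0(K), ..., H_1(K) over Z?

Order the vertices as v_0 < v_1 < v_2 < v_3 < v_4 < v_5 < v_6 < v_7 < v_8. Listing each simplex with vertices in this order, K has dimension 1 with simplices:

  0-simplices (9): [v_0], [v_1], [v_2], [v_3], [v_4], [v_5], [v_6], [v_7], [v_8]
  1-simplices (12): [v_0,v_2], [v_0,v_5], [v_1,v_2], [v_1,v_7], [v_2,v_3], [v_2,v_4], [v_2,v_5], [v_2,v_6], [v_2,v_7], [v_2,v_8], [v_3,v_6], [v_4,v_8]

so the chain groups are C_0 ≅ Z^9, C_1 ≅ Z^12.

∂_1: C_1 → C_0 maps an edge to its endpoints' difference, ∂[p,q] = q − p. For instance
  ∂[v_2,v_5] = [v_5] − [v_2].
This gives a 9×12 integer matrix of rank 8; reducing to Smith normal form yields diagonal entries (1,1,1,1,1,1,1,1).

Now H_k = ker ∂_k / im ∂_{k+1}, so:

  H_0: rank C_0 − rank ∂_1 = 9 − 8 = 1, and the invariant factors of ∂_1 are all 1, so H_0 = Z.
  H_1: rank ker ∂_1 − rank ∂_2 = (12 − 8) − 0 = 4, and there is no ∂_2, so H_1 = Z^4.

As a check, the Euler characteristic is 9 − 12 = -3, which agrees with 1 − 4 = -3.
(K is a triangulation of a wedge of 4 circles.)

H_0 = Z,  H_1 = Z^4.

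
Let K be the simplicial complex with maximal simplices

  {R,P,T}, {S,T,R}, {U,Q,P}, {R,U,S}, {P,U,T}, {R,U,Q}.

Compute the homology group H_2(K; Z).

Fix the vertex order P < Q < R < S < T < U and write every simplex with vertices in increasing order. Then dim K = 2 and the simplices of K are:

  0-simplices (6): P, Q, R, S, T, U
  1-simplices (12): PQ, PR, PT, PU, QR, QU, RS, RT, RU, ST, SU, TU
  2-simplices (6): PQU, PRT, PTU, QRU, RST, RSU

giving chain groups C_0 ≅ Z^6, C_1 ≅ Z^12, C_2 ≅ Z^6.

Boundary ∂_1: C_1 → C_0 is given by ∂[p,q] = [q] − [p]. For instance
  ∂QR = R − Q.
This gives a 6×12 integer matrix of rank 5; reducing to Smith normal form yields diagonal entries (1,1,1,1,1).

The boundary map ∂_2: C_2 → C_1 sends each 2-simplex [p,q,r] to [q,r] − [p,r] + [p,q]. For instance
  ∂PQU = QU − PU + PQ,
  ∂PTU = TU − PU + PT.
This gives a 12×6 integer matrix of rank 6; reducing to Smith normal form yields diagonal entries (1,1,1,1,1,1).

From H_k ≅ ker(∂_k) / im(∂_{k+1}) we obtain:

  H_2: rank ker ∂_2 − rank ∂_3 = (6 − 6) − 0 = 0, and there is no ∂_3, so H_2 ≅ 0.

(K is a triangulation of the cylinder S^1 x I.)

H_2 ≅ 0.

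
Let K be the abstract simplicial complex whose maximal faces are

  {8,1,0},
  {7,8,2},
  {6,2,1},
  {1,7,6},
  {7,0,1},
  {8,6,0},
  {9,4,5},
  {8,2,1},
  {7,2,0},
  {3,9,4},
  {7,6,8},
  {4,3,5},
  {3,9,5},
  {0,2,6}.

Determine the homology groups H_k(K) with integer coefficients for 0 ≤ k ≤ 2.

H_0 = Z^2,  H_1 = Z/2,  H_2 = Z.

We work with the vertex ordering 0 < 1 < 2 < 3 < 4 < 5 < 6 < 7 < 8 < 9. The simplices of K, each written with vertices in increasing order, are:

  0-simplices (10): [0], [1], [2], [3], [4], [5], [6], [7], [8], [9]
  1-simplices (21): [0,1], [0,2], [0,6], [0,7], [0,8], [1,2], [1,6], [1,7], [1,8], [2,6], [2,7], [2,8], [3,4], [3,5], [3,9], [4,5], [4,9], [5,9], [6,7], [6,8], [7,8]
  2-simplices (14): [0,1,7], [0,1,8], [0,2,6], [0,2,7], [0,6,8], [1,2,6], [1,2,8], [1,6,7], [2,7,8], [3,4,5], [3,4,9], [3,5,9], [4,5,9], [6,7,8]

so the chain groups are C_0 ≅ Z^10, C_1 ≅ Z^21, C_2 ≅ Z^14.

∂_1: C_1 → C_0 maps an edge to its endpoints' difference, ∂[p,q] = q − p.
This gives a 10×21 integer matrix of rank 8; reducing to Smith normal form yields diagonal entries (1,1,1,1,1,1,1,1).

∂_2: C_2 → C_1 acts by ∂[p,q,r] = [q,r] − [p,r] + [p,q]. For instance
  ∂[1,6,7] = [6,7] − [1,7] + [1,6],
  ∂[0,1,8] = [1,8] − [0,8] + [0,1].
The resulting 21×14 matrix has rank 13, and its Smith normal form has invariant factors (1,1,1,1,1,1,1,1,1,1,1,1,2).

Computing H_k = (kernel of ∂_k) / (image of ∂_{k+1}):

  H_0: rank C_0 − rank ∂_1 = 10 − 8 = 2, and the invariant factors of ∂_1 are all 1, so H_0 = Z^2.
  H_1: rank ker ∂_1 − rank ∂_2 = (21 − 8) − 13 = 0, and ∂_2 has invariant factor 2 > 1, so H_1 = Z/2.
  H_2: rank ker ∂_2 − rank ∂_3 = (14 − 13) − 0 = 1, and there is no ∂_3, so H_2 = Z.

As a check, the Euler characteristic is 10 − 21 + 14 = 3, which agrees with 2 − 0 + 1 = 3.
(K is a triangulation of the disjoint union of the 2-sphere S^2 and the real projective plane RP^2.)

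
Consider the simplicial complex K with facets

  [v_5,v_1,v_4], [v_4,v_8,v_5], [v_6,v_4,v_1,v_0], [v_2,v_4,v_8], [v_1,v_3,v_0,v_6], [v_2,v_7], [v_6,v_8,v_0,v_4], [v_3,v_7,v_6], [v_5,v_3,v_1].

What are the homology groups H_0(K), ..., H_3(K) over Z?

Fix the vertex order v_0 < v_1 < v_2 < v_3 < v_4 < v_5 < v_6 < v_7 < v_8 and write every simplex with vertices in increasing order. Then dim K = 3 and the simplices of K are:

  0-simplices (9): [v_0], [v_1], [v_2], [v_3], [v_4], [v_5], [v_6], [v_7], [v_8]
  1-simplices (21): (21 of them)
  2-simplices (15): (15 of them)
  3-simplices (3): [v_0,v_1,v_3,v_6], [v_0,v_1,v_4,v_6], [v_0,v_4,v_6,v_8]

so the chain groups are C_0 ≅ Z^9, C_1 ≅ Z^21, C_2 ≅ Z^15, C_3 ≅ Z^3.

The boundary map ∂_1: C_1 → C_0 sends each edge [p,q] (with p < q) to q − p. For instance
  ∂[v_4,v_5] = [v_5] − [v_4].
This gives a 9×21 integer matrix of rank 8; reducing to Smith normal form yields diagonal entries (1,1,1,1,1,1,1,1).

Boundary ∂_2: C_2 → C_1 acts by ∂[p,q,r] = [q,r] − [p,r] + [p,q]. For instance
  ∂[v_0,v_6,v_8] = [v_6,v_8] − [v_0,v_8] + [v_0,v_6],
  ∂[v_1,v_3,v_6] = [v_3,v_6] − [v_1,v_6] + [v_1,v_3].
As a 21×15 matrix over Z this has rank 12, with invariant factors (1,1,1,1,1,1,1,1,1,1,1,1).

Boundary ∂_3: C_3 → C_2 sends each 3-simplex σ to the alternating sum Σ_i (−1)^i (σ with its i-th vertex removed). For instance
  ∂[v_0,v_1,v_4,v_6] = [v_1,v_4,v_6] − [v_0,v_4,v_6] + [v_0,v_1,v_6] − [v_0,v_1,v_4],
  ∂[v_0,v_4,v_6,v_8] = [v_4,v_6,v_8] − [v_0,v_6,v_8] + [v_0,v_4,v_8] − [v_0,v_4,v_6].
This gives a 15×3 integer matrix of rank 3; reducing to Smith normal form yields diagonal entries (1,1,1).

Reading off H_k = ker ∂_k / im ∂_{k+1}:

  H_0: rank C_0 − rank ∂_1 = 9 − 8 = 1, and the invariant factors of ∂_1 are all 1, so H_0 ≅ Z.
  H_1: rank ker ∂_1 − rank ∂_2 = (21 − 8) − 12 = 1, and the invariant factors of ∂_2 are all 1, so H_1 ≅ Z.
  H_2: rank ker ∂_2 − rank ∂_3 = (15 − 12) − 3 = 0, and the invariant factors of ∂_3 are all 1, so H_2 ≅ 0.
  H_3: rank ker ∂_3 − rank ∂_4 = (3 − 3) − 0 = 0, and there is no ∂_4, so H_3 ≅ 0.

H_0 = Z,  H_1 = Z,  H_2 = 0,  H_3 = 0.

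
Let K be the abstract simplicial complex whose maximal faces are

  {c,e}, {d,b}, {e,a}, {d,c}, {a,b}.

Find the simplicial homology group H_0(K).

H_0 ≅ Z.

K has 5 vertices, 5 edges.
rank ∂_0 = 0, rank ∂_1 = 4 ⇒ b_0 = 5 − 0 − 4 = 1; all invariant factors of ∂_1 are 1 so no torsion. So H_0 ≅ Z.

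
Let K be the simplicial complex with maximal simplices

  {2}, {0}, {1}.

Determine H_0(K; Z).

Fix the vertex order 0 < 1 < 2 and write every simplex with vertices in increasing order. Then dim K = 0 and the simplices of K are:

  0-simplices (3): [0], [1], [2]

Hence C_0 ≅ Z^3.

From H_k ≅ ker(∂_k) / im(∂_{k+1}) we obtain:

  H_0: rank C_0 − rank ∂_1 = 3 − 0 = 3, and there is no ∂_1, so H_0 ≅ Z^3.

H_0 ≅ Z^3.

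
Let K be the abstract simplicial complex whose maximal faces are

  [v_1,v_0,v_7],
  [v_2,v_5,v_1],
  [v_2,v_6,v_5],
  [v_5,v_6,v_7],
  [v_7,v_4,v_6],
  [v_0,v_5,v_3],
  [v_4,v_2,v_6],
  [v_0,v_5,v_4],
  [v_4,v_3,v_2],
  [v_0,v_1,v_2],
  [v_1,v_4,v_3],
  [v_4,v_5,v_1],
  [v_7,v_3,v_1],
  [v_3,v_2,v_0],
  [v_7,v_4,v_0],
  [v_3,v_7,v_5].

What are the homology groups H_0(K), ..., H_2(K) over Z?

H_0 = Z,  H_1 = Z^2,  H_2 = Z.

Fix the vertex order v_0 < v_1 < v_2 < v_3 < v_4 < v_5 < v_6 < v_7 and write every simplex with vertices in increasing order. Then dim K = 2 and the simplices of K are:

  0-simplices (8): [v_0], [v_1], [v_2], [v_3], [v_4], [v_5], [v_6], [v_7]
  1-simplices (24): (24 of them)
  2-simplices (16): (16 of them)

Hence C_0 ≅ Z^8, C_1 ≅ Z^24, C_2 ≅ Z^16.

∂_1: C_1 → C_0 maps an edge to its endpoints' difference, ∂[p,q] = q − p. For instance
  ∂[v_0,v_2] = [v_2] − [v_0].
This gives a 8×24 integer matrix of rank 7; reducing to Smith normal form yields diagonal entries (1,1,1,1,1,1,1).

The boundary map ∂_2: C_2 → C_1 maps a triangle to the signed sum of its edges. For instance
  ∂[v_0,v_2,v_3] = [v_2,v_3] − [v_0,v_3] + [v_0,v_2],
  ∂[v_1,v_3,v_7] = [v_3,v_7] − [v_1,v_7] + [v_1,v_3].
The resulting 24×16 matrix has rank 15, and its Smith normal form has invariant factors (1,1,1,1,1,1,1,1,1,1,1,1,1,1,1).

Computing H_k = (kernel of ∂_k) / (image of ∂_{k+1}):

  H_0: rank C_0 − rank ∂_1 = 8 − 7 = 1, and the invariant factors of ∂_1 are all 1, so H_0 ≅ Z.
  H_1: rank ker ∂_1 − rank ∂_2 = (24 − 7) − 15 = 2, and the invariant factors of ∂_2 are all 1, so H_1 ≅ Z^2.
  H_2: rank ker ∂_2 − rank ∂_3 = (16 − 15) − 0 = 1, and there is no ∂_3, so H_2 ≅ Z.

As a check, the Euler characteristic is 8 − 24 + 16 = 0, which agrees with 1 − 2 + 1 = 0.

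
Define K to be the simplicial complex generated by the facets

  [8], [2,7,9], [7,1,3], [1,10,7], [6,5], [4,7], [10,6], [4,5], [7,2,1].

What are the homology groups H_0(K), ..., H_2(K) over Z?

Fix the vertex order 1 < 2 < 3 < 4 < 5 < 6 < 7 < 8 < 9 < 10 and write every simplex with vertices in increasing order. Then dim K = 2 and the simplices of K are:

  0-simplices (10): [1], [2], [3], [4], [5], [6], [7], [8], [9], [10]
  1-simplices (13): [1,2], [1,3], [1,7], [1,10], [2,7], [2,9], [3,7], [4,5], [4,7], [5,6], [6,10], [7,9], [7,10]
  2-simplices (4): [1,2,7], [1,3,7], [1,7,10], [2,7,9]

Hence C_0 ≅ Z^10, C_1 ≅ Z^13, C_2 ≅ Z^4.

The boundary map ∂_1: C_1 → C_0 is given by ∂[p,q] = [q] − [p].
This gives a 10×13 integer matrix of rank 8; reducing to Smith normal form yields diagonal entries (1,1,1,1,1,1,1,1).

The boundary map ∂_2: C_2 → C_1 acts by ∂[p,q,r] = [q,r] − [p,r] + [p,q]. For instance
  ∂[1,2,7] = [2,7] − [1,7] + [1,2],
  ∂[2,7,9] = [7,9] − [2,9] + [2,7].
The resulting 13×4 matrix has rank 4, and its Smith normal form has invariant factors (1,1,1,1).

Now H_k = ker ∂_k / im ∂_{k+1}, so:

  H_0: rank C_0 − rank ∂_1 = 10 − 8 = 2, and the invariant factors of ∂_1 are all 1, so H_0 ≅ Z^2.
  H_1: rank ker ∂_1 − rank ∂_2 = (13 − 8) − 4 = 1, and the invariant factors of ∂_2 are all 1, so H_1 ≅ Z.
  H_2: rank ker ∂_2 − rank ∂_3 = (4 − 4) − 0 = 0, and there is no ∂_3, so H_2 ≅ 0.

As a check, the Euler characteristic is 10 − 13 + 4 = 1, which agrees with 2 − 1 + 0 = 1.

H_0 ≅ Z^2,  H_1 ≅ Z,  H_2 = 0.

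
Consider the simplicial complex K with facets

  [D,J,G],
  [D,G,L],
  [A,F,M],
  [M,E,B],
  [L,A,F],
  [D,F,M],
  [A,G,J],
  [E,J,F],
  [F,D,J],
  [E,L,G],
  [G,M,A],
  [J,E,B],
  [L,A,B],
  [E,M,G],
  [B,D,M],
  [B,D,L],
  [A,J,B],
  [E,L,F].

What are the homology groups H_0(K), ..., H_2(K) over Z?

We work with the vertex ordering A < B < D < E < F < G < J < L < M. The simplices of K, each written with vertices in increasing order, are:

  0-simplices (9): A, B, D, E, F, G, J, L, M
  1-simplices (27): AB, AF, AG, AJ, AL, AM, BD, BE, BJ, BL, BM, DF, DG, DJ, DL, DM, EF, EG, EJ, EL, EM, FJ, FL, FM, GJ, GL, GM
  2-simplices (18): ABJ, ABL, AFL, AFM, AGJ, AGM, BDL, BDM, BEJ, BEM, DFJ, DFM, DGJ, DGL, EFJ, EFL, EGL, EGM

so the chain groups are C_0 ≅ Z^9, C_1 ≅ Z^27, C_2 ≅ Z^18.

Boundary ∂_1: C_1 → C_0 is given by ∂[p,q] = [q] − [p]. For instance
  ∂DF = F − D.
The resulting 9×27 matrix has rank 8, and its Smith normal form has invariant factors (1,1,1,1,1,1,1,1).

∂_2: C_2 → C_1 acts by ∂[p,q,r] = [q,r] − [p,r] + [p,q]. For instance
  ∂ABL = BL − AL + AB,
  ∂AGJ = GJ − AJ + AG.
The resulting 27×18 matrix has rank 17, and its Smith normal form has invariant factors (1,1,1,1,1,1,1,1,1,1,1,1,1,1,1,1,1).

From H_k ≅ ker(∂_k) / im(∂_{k+1}) we obtain:

  H_0: rank C_0 − rank ∂_1 = 9 − 8 = 1, and the invariant factors of ∂_1 are all 1, so H_0 = Z.
  H_1: rank ker ∂_1 − rank ∂_2 = (27 − 8) − 17 = 2, and the invariant factors of ∂_2 are all 1, so H_1 = Z^2.
  H_2: rank ker ∂_2 − rank ∂_3 = (18 − 17) − 0 = 1, and there is no ∂_3, so H_2 = Z.

As a check, the Euler characteristic is 9 − 27 + 18 = 0, which agrees with 1 − 2 + 1 = 0.
(K is a triangulation of the torus T^2.)

H_0 = Z,  H_1 = Z^2,  H_2 = Z.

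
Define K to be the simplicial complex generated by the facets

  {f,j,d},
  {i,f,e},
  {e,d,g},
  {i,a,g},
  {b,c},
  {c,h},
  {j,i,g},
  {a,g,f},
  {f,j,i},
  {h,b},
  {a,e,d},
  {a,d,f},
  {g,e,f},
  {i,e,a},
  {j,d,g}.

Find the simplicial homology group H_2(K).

H_2 = 0.

Order the vertices as a < b < c < d < e < f < g < h < i < j. Listing each simplex with vertices in this order, K has dimension 2 with simplices:

  0-simplices (10): a, b, c, d, e, f, g, h, i, j
  1-simplices (21): ad, ae, af, ag, ai, bc, bh, ch, de, df, dg, dj, ef, eg, ei, fg, fi, fj, gi, gj, ij
  2-simplices (12): ade, adf, aei, afg, agi, deg, dfj, dgj, efg, efi, fij, gij

Hence C_0 ≅ Z^10, C_1 ≅ Z^21, C_2 ≅ Z^12.

∂_1: C_1 → C_0 is given by ∂[p,q] = [q] − [p].
As a 10×21 matrix over Z this has rank 8, with invariant factors (1,1,1,1,1,1,1,1).

The boundary map ∂_2: C_2 → C_1 sends each 2-simplex [p,q,r] to [q,r] − [p,r] + [p,q]. For instance
  ∂efg = fg − eg + ef,
  ∂deg = eg − dg + de.
The resulting 21×12 matrix has rank 12, and its Smith normal form has invariant factors (1,1,1,1,1,1,1,1,1,1,1,2).

From H_k ≅ ker(∂_k) / im(∂_{k+1}) we obtain:

  H_2: rank ker ∂_2 − rank ∂_3 = (12 − 12) − 0 = 0, and there is no ∂_3, so H_2 = 0.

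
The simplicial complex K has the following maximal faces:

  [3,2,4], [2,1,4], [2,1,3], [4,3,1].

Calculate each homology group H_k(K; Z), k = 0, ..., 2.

Order the vertices as 1 < 2 < 3 < 4. Listing each simplex with vertices in this order, K has dimension 2 with simplices:

  0-simplices (4): [1], [2], [3], [4]
  1-simplices (6): [1,2], [1,3], [1,4], [2,3], [2,4], [3,4]
  2-simplices (4): [1,2,3], [1,2,4], [1,3,4], [2,3,4]

giving chain groups C_0 ≅ Z^4, C_1 ≅ Z^6, C_2 ≅ Z^4.

The boundary map ∂_1: C_1 → C_0 sends each edge [p,q] (with p < q) to q − p.
The 4×6 boundary matrix has rank 3 and Smith normal form diag(1,1,1).

∂_2: C_2 → C_1 acts by ∂[p,q,r] = [q,r] − [p,r] + [p,q]. For instance
  ∂[1,2,3] = [2,3] − [1,3] + [1,2],
  ∂[1,2,4] = [2,4] − [1,4] + [1,2].
This gives a 6×4 integer matrix of rank 3; reducing to Smith normal form yields diagonal entries (1,1,1).

Computing H_k = (kernel of ∂_k) / (image of ∂_{k+1}):

  H_0: rank C_0 − rank ∂_1 = 4 − 3 = 1, and the invariant factors of ∂_1 are all 1, so H_0 = Z.
  H_1: rank ker ∂_1 − rank ∂_2 = (6 − 3) − 3 = 0, and the invariant factors of ∂_2 are all 1, so H_1 = 0.
  H_2: rank ker ∂_2 − rank ∂_3 = (4 − 3) − 0 = 1, and there is no ∂_3, so H_2 = Z.

As a check, the Euler characteristic is 4 − 6 + 4 = 2, which agrees with 1 − 0 + 1 = 2.

H_0 ≅ Z,  H_1 = 0,  H_2 ≅ Z.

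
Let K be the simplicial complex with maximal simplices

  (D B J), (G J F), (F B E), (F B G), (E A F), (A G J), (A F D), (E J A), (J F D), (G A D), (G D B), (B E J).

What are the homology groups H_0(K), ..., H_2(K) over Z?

Order the vertices as A < B < D < E < F < G < J. Listing each simplex with vertices in this order, K has dimension 2 with simplices:

  0-simplices (7): A, B, D, E, F, G, J
  1-simplices (18): AD, AE, AF, AG, AJ, BD, BE, BF, BG, BJ, DF, DG, DJ, EF, EJ, FG, FJ, GJ
  2-simplices (12): ADF, ADG, AEF, AEJ, AGJ, BDG, BDJ, BEF, BEJ, BFG, DFJ, FGJ

so the chain groups are C_0 ≅ Z^7, C_1 ≅ Z^18, C_2 ≅ Z^12.

The boundary map ∂_1: C_1 → C_0 sends each edge [p,q] (with p < q) to q − p. For instance
  ∂BD = D − B.
The 7×18 boundary matrix has rank 6 and Smith normal form diag(1,1,1,1,1,1).

Boundary ∂_2: C_2 → C_1 acts by ∂[p,q,r] = [q,r] − [p,r] + [p,q]. For instance
  ∂BFG = FG − BG + BF,
  ∂ADG = DG − AG + AD.
This gives a 18×12 integer matrix of rank 12; reducing to Smith normal form yields diagonal entries (1,1,1,1,1,1,1,1,1,1,1,2).

From H_k ≅ ker(∂_k) / im(∂_{k+1}) we obtain:

  H_0: rank C_0 − rank ∂_1 = 7 − 6 = 1, and the invariant factors of ∂_1 are all 1, so H_0 ≅ Z.
  H_1: rank ker ∂_1 − rank ∂_2 = (18 − 6) − 12 = 0, and ∂_2 has invariant factor 2 > 1, so H_1 ≅ Z/2.
  H_2: rank ker ∂_2 − rank ∂_3 = (12 − 12) − 0 = 0, and there is no ∂_3, so H_2 ≅ 0.

As a check, the Euler characteristic is 7 − 18 + 12 = 1, which agrees with 1 − 0 + 0 = 1.
(K is a triangulation of the real projective plane RP^2.)

H_0 ≅ Z,  H_1 ≅ Z/2,  H_2 = 0.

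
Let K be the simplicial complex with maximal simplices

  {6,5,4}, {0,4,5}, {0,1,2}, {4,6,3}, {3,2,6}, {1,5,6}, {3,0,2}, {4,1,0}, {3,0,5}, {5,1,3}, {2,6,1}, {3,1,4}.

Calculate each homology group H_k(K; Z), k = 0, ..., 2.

H_0 ≅ Z,  H_1 ≅ Z/2Z,  H_2 = 0.

K has 7 vertices, 18 edges, 12 triangles.
rank ∂_0 = 0, rank ∂_1 = 6 ⇒ b_0 = 7 − 0 − 6 = 1; all invariant factors of ∂_1 are 1 so no torsion. So H_0 = Z.
rank ∂_1 = 6, rank ∂_2 = 12 ⇒ b_1 = 18 − 6 − 12 = 0; ∂_2 has invariant factor(s) [2] giving torsion. So H_1 = Z/2Z.
rank ∂_2 = 12, rank ∂_3 = 0 ⇒ b_2 = 12 − 12 − 0 = 0. So H_2 = 0.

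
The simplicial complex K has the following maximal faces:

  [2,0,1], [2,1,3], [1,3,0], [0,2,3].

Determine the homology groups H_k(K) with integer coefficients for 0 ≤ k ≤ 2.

Fix the vertex order 0 < 1 < 2 < 3 and write every simplex with vertices in increasing order. Then dim K = 2 and the simplices of K are:

  0-simplices (4): [0], [1], [2], [3]
  1-simplices (6): [0,1], [0,2], [0,3], [1,2], [1,3], [2,3]
  2-simplices (4): [0,1,2], [0,1,3], [0,2,3], [1,2,3]

Hence C_0 ≅ Z^4, C_1 ≅ Z^6, C_2 ≅ Z^4.

The boundary map ∂_1: C_1 → C_0 sends each edge [p,q] (with p < q) to q − p. For instance
  ∂[0,2] = [2] − [0].
The 4×6 boundary matrix has rank 3 and Smith normal form diag(1,1,1).

∂_2: C_2 → C_1 sends each 2-simplex [p,q,r] to [q,r] − [p,r] + [p,q]. For instance
  ∂[0,2,3] = [2,3] − [0,3] + [0,2],
  ∂[1,2,3] = [2,3] − [1,3] + [1,2].
The resulting 6×4 matrix has rank 3, and its Smith normal form has invariant factors (1,1,1).

Reading off H_k = ker ∂_k / im ∂_{k+1}:

  H_0: rank C_0 − rank ∂_1 = 4 − 3 = 1, and the invariant factors of ∂_1 are all 1, so H_0 ≅ Z.
  H_1: rank ker ∂_1 − rank ∂_2 = (6 − 3) − 3 = 0, and the invariant factors of ∂_2 are all 1, so H_1 ≅ 0.
  H_2: rank ker ∂_2 − rank ∂_3 = (4 − 3) − 0 = 1, and there is no ∂_3, so H_2 ≅ Z.

As a check, the Euler characteristic is 4 − 6 + 4 = 2, which agrees with 1 − 0 + 1 = 2.
(K is a triangulation of the 2-sphere S^2.)

H_0 ≅ Z,  H_1 = 0,  H_2 ≅ Z.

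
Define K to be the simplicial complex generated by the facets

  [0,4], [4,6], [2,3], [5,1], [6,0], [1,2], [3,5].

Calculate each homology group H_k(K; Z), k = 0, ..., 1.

H_0 ≅ Z^2,  H_1 ≅ Z^2.

Fix the vertex order 0 < 1 < 2 < 3 < 4 < 5 < 6 and write every simplex with vertices in increasing order. Then dim K = 1 and the simplices of K are:

  0-simplices (7): [0], [1], [2], [3], [4], [5], [6]
  1-simplices (7): [0,4], [0,6], [1,2], [1,5], [2,3], [3,5], [4,6]

giving chain groups C_0 ≅ Z^7, C_1 ≅ Z^7.

Boundary ∂_1: C_1 → C_0 maps an edge to its endpoints' difference, ∂[p,q] = q − p.
The resulting 7×7 matrix has rank 5, and its Smith normal form has invariant factors (1,1,1,1,1).

Now H_k = ker ∂_k / im ∂_{k+1}, so:

  H_0: rank C_0 − rank ∂_1 = 7 − 5 = 2, and the invariant factors of ∂_1 are all 1, so H_0 = Z^2.
  H_1: rank ker ∂_1 − rank ∂_2 = (7 − 5) − 0 = 2, and there is no ∂_2, so H_1 = Z^2.

(K is a triangulation of the disjoint union of the circle S^1 and the circle S^1.)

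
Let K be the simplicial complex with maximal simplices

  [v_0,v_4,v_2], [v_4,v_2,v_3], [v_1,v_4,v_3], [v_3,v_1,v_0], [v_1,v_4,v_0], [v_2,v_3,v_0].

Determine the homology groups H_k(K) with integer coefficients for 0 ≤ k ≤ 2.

H_0 ≅ Z,  H_1 = 0,  H_2 ≅ Z.

Fix the vertex order v_0 < v_1 < v_2 < v_3 < v_4 and write every simplex with vertices in increasing order. Then dim K = 2 and the simplices of K are:

  0-simplices (5): [v_0], [v_1], [v_2], [v_3], [v_4]
  1-simplices (9): [v_0,v_1], [v_0,v_2], [v_0,v_3], [v_0,v_4], [v_1,v_3], [v_1,v_4], [v_2,v_3], [v_2,v_4], [v_3,v_4]
  2-simplices (6): [v_0,v_1,v_3], [v_0,v_1,v_4], [v_0,v_2,v_3], [v_0,v_2,v_4], [v_1,v_3,v_4], [v_2,v_3,v_4]

Hence C_0 ≅ Z^5, C_1 ≅ Z^9, C_2 ≅ Z^6.

∂_1: C_1 → C_0 maps an edge to its endpoints' difference, ∂[p,q] = q − p. For instance
  ∂[v_2,v_4] = [v_4] − [v_2].
The 5×9 boundary matrix has rank 4 and Smith normal form diag(1,1,1,1).

Boundary ∂_2: C_2 → C_1 sends each 2-simplex [p,q,r] to [q,r] − [p,r] + [p,q]. For instance
  ∂[v_2,v_3,v_4] = [v_3,v_4] − [v_2,v_4] + [v_2,v_3],
  ∂[v_1,v_3,v_4] = [v_3,v_4] − [v_1,v_4] + [v_1,v_3].
The 9×6 boundary matrix has rank 5 and Smith normal form diag(1,1,1,1,1).

Reading off H_k = ker ∂_k / im ∂_{k+1}:

  H_0: rank C_0 − rank ∂_1 = 5 − 4 = 1, and the invariant factors of ∂_1 are all 1, so H_0 ≅ Z.
  H_1: rank ker ∂_1 − rank ∂_2 = (9 − 4) − 5 = 0, and the invariant factors of ∂_2 are all 1, so H_1 ≅ 0.
  H_2: rank ker ∂_2 − rank ∂_3 = (6 − 5) − 0 = 1, and there is no ∂_3, so H_2 ≅ Z.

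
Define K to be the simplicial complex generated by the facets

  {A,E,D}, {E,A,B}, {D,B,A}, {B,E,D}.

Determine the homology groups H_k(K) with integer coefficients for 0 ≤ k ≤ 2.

K has 4 vertices, 6 edges, 4 triangles.
rank ∂_0 = 0, rank ∂_1 = 3 ⇒ b_0 = 4 − 0 − 3 = 1; all invariant factors of ∂_1 are 1 so no torsion. So H_0 ≅ Z.
rank ∂_1 = 3, rank ∂_2 = 3 ⇒ b_1 = 6 − 3 − 3 = 0; all invariant factors of ∂_2 are 1 so no torsion. So H_1 ≅ 0.
rank ∂_2 = 3, rank ∂_3 = 0 ⇒ b_2 = 4 − 3 − 0 = 1. So H_2 ≅ Z.

H_0 = Z,  H_1 = 0,  H_2 = Z.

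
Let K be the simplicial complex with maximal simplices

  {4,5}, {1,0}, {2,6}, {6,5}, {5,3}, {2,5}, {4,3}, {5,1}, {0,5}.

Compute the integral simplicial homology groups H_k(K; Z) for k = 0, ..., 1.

H_0 = Z,  H_1 = Z^3.

K has 7 vertices, 9 edges.
rank ∂_0 = 0, rank ∂_1 = 6 ⇒ b_0 = 7 − 0 − 6 = 1; all invariant factors of ∂_1 are 1 so no torsion. So H_0 = Z.
rank ∂_1 = 6, rank ∂_2 = 0 ⇒ b_1 = 9 − 6 − 0 = 3. So H_1 = Z^3.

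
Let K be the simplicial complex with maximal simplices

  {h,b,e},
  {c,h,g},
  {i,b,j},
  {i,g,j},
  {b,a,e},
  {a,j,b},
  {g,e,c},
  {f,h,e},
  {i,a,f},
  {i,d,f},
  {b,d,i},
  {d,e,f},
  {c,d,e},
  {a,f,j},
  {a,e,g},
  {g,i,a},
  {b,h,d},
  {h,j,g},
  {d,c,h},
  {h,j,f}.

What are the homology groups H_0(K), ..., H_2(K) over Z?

H_0 ≅ Z,  H_1 ≅ Z × Z/2,  H_2 = 0.

K has 10 vertices, 30 edges, 20 triangles.
rank ∂_0 = 0, rank ∂_1 = 9 ⇒ b_0 = 10 − 0 − 9 = 1; all invariant factors of ∂_1 are 1 so no torsion. So H_0 ≅ Z.
rank ∂_1 = 9, rank ∂_2 = 20 ⇒ b_1 = 30 − 9 − 20 = 1; ∂_2 has invariant factor(s) [2] giving torsion. So H_1 ≅ Z × Z/2.
rank ∂_2 = 20, rank ∂_3 = 0 ⇒ b_2 = 20 − 20 − 0 = 0. So H_2 ≅ 0.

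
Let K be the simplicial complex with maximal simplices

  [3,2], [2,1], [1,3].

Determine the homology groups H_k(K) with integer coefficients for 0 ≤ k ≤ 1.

H_0 = Z,  H_1 = Z.

Order the vertices as 1 < 2 < 3. Listing each simplex with vertices in this order, K has dimension 1 with simplices:

  0-simplices (3): [1], [2], [3]
  1-simplices (3): [1,2], [1,3], [2,3]

giving chain groups C_0 ≅ Z^3, C_1 ≅ Z^3.

Boundary ∂_1: C_1 → C_0 sends each edge [p,q] (with p < q) to q − p.
The 3×3 boundary matrix has rank 2 and Smith normal form diag(1,1).

From H_k ≅ ker(∂_k) / im(∂_{k+1}) we obtain:

  H_0: rank C_0 − rank ∂_1 = 3 − 2 = 1, and the invariant factors of ∂_1 are all 1, so H_0 ≅ Z.
  H_1: rank ker ∂_1 − rank ∂_2 = (3 − 2) − 0 = 1, and there is no ∂_2, so H_1 ≅ Z.

As a check, the Euler characteristic is 3 − 3 = 0, which agrees with 1 − 1 = 0.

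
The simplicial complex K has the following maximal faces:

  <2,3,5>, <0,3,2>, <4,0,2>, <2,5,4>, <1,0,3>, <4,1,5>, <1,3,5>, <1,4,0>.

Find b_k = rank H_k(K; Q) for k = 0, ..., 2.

b_0 = 1, b_1 = 0, b_2 = 1.

Take the total order 0 < 1 < 2 < 3 < 4 < 5 on the vertex set. Then K (dimension 2) consists of the simplices:

  0-simplices (6): [0], [1], [2], [3], [4], [5]
  1-simplices (12): [0,1], [0,2], [0,3], [0,4], [1,3], [1,4], [1,5], [2,3], [2,4], [2,5], [3,5], [4,5]
  2-simplices (8): [0,1,3], [0,1,4], [0,2,3], [0,2,4], [1,3,5], [1,4,5], [2,3,5], [2,4,5]

so the chain groups are C_0 ≅ Z^6, C_1 ≅ Z^12, C_2 ≅ Z^8.

∂_1: C_1 → C_0 is given by ∂[p,q] = [q] − [p].
This gives a 6×12 integer matrix of rank 5; reducing to Smith normal form yields diagonal entries (1,1,1,1,1).

∂_2: C_2 → C_1 maps a triangle to the signed sum of its edges. For instance
  ∂[2,3,5] = [3,5] − [2,5] + [2,3],
  ∂[1,4,5] = [4,5] − [1,5] + [1,4].
As a 12×8 matrix over Z this has rank 7, with invariant factors (1,1,1,1,1,1,1).

Now H_k = ker ∂_k / im ∂_{k+1}, so:

  H_0: rank C_0 − rank ∂_1 = 6 − 5 = 1, and the invariant factors of ∂_1 are all 1, so H_0 ≅ Z.
  H_1: rank ker ∂_1 − rank ∂_2 = (12 − 5) − 7 = 0, and the invariant factors of ∂_2 are all 1, so H_1 ≅ 0.
  H_2: rank ker ∂_2 − rank ∂_3 = (8 − 7) − 0 = 1, and there is no ∂_3, so H_2 ≅ Z.

Hence the Betti numbers are b_0 = 1, b_1 = 0, b_2 = 1.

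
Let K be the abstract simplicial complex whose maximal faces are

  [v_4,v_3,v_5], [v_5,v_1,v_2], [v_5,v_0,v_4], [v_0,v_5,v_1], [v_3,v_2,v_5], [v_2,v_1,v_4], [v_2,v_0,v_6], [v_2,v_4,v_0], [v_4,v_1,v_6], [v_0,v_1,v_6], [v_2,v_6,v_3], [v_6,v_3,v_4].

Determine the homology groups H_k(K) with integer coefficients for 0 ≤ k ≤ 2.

H_0 ≅ Z,  H_1 ≅ Z/2Z,  H_2 = 0.

K has 7 vertices, 18 edges, 12 triangles.
rank ∂_0 = 0, rank ∂_1 = 6 ⇒ b_0 = 7 − 0 − 6 = 1; all invariant factors of ∂_1 are 1 so no torsion. So H_0 ≅ Z.
rank ∂_1 = 6, rank ∂_2 = 12 ⇒ b_1 = 18 − 6 − 12 = 0; ∂_2 has invariant factor(s) [2] giving torsion. So H_1 ≅ Z/2Z.
rank ∂_2 = 12, rank ∂_3 = 0 ⇒ b_2 = 12 − 12 − 0 = 0. So H_2 ≅ 0.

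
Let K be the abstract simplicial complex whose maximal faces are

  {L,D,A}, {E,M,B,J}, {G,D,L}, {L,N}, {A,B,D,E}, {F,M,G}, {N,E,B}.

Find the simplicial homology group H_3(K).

Fix the vertex order A < B < D < E < F < G < J < L < M < N and write every simplex with vertices in increasing order. Then dim K = 3 and the simplices of K are:

  0-simplices (10): A, B, D, E, F, G, J, L, M, N
  1-simplices (21): AB, AD, AE, AL, BD, BE, BJ, BM, BN, DE, DG, DL, EJ, EM, EN, FG, FM, GL, GM, JM, LN
  2-simplices (12): ABD, ABE, ADE, ADL, BDE, BEJ, BEM, BEN, BJM, DGL, EJM, FGM
  3-simplices (2): ABDE, BEJM

Hence C_0 ≅ Z^10, C_1 ≅ Z^21, C_2 ≅ Z^12, C_3 ≅ Z^2.

The boundary map ∂_1: C_1 → C_0 is given by ∂[p,q] = [q] − [p]. For instance
  ∂DG = G − D.
As a 10×21 matrix over Z this has rank 9, with invariant factors (1,1,1,1,1,1,1,1,1).

The boundary map ∂_2: C_2 → C_1 acts by ∂[p,q,r] = [q,r] − [p,r] + [p,q]. For instance
  ∂EJM = JM − EM + EJ,
  ∂ABE = BE − AE + AB.
As a 21×12 matrix over Z this has rank 10, with invariant factors (1,1,1,1,1,1,1,1,1,1).

∂_3: C_3 → C_2 sends each 3-simplex σ to the alternating sum Σ_i (−1)^i (σ with its i-th vertex removed). For instance
  ∂ABDE = BDE − ADE + ABE − ABD,
  ∂BEJM = EJM − BJM + BEM − BEJ.
The 12×2 boundary matrix has rank 2 and Smith normal form diag(1,1).

Reading off H_k = ker ∂_k / im ∂_{k+1}:

  H_3: rank ker ∂_3 − rank ∂_4 = (2 − 2) − 0 = 0, and there is no ∂_4, so H_3 = 0.

H_3 = 0.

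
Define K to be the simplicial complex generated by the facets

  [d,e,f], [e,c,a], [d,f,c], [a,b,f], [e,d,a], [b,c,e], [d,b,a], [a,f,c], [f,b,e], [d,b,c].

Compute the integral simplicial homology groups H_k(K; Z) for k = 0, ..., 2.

H_0 = Z,  H_1 = Z/2Z,  H_2 = 0.

We work with the vertex ordering a < b < c < d < e < f. The simplices of K, each written with vertices in increasing order, are:

  0-simplices (6): a, b, c, d, e, f
  1-simplices (15): ab, ac, ad, ae, af, bc, bd, be, bf, cd, ce, cf, de, df, ef
  2-simplices (10): abd, abf, ace, acf, ade, bcd, bce, bef, cdf, def

so the chain groups are C_0 ≅ Z^6, C_1 ≅ Z^15, C_2 ≅ Z^10.

∂_1: C_1 → C_0 is given by ∂[p,q] = [q] − [p]. For instance
  ∂ef = f − e.
This gives a 6×15 integer matrix of rank 5; reducing to Smith normal form yields diagonal entries (1,1,1,1,1).

∂_2: C_2 → C_1 acts by ∂[p,q,r] = [q,r] − [p,r] + [p,q]. For instance
  ∂bef = ef − bf + be,
  ∂abd = bd − ad + ab.
The resulting 15×10 matrix has rank 10, and its Smith normal form has invariant factors (1,1,1,1,1,1,1,1,1,2).

Computing H_k = (kernel of ∂_k) / (image of ∂_{k+1}):

  H_0: rank C_0 − rank ∂_1 = 6 − 5 = 1, and the invariant factors of ∂_1 are all 1, so H_0 ≅ Z.
  H_1: rank ker ∂_1 − rank ∂_2 = (15 − 5) − 10 = 0, and ∂_2 has invariant factor 2 > 1, so H_1 ≅ Z/2Z.
  H_2: rank ker ∂_2 − rank ∂_3 = (10 − 10) − 0 = 0, and there is no ∂_3, so H_2 ≅ 0.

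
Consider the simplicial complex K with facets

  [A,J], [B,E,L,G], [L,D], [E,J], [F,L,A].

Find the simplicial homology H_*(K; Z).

H_0 ≅ Z,  H_1 ≅ Z,  H_2 = 0,  H_3 = 0.

Order the vertices as A < B < D < E < F < G < J < L. Listing each simplex with vertices in this order, K has dimension 3 with simplices:

  0-simplices (8): A, B, D, E, F, G, J, L
  1-simplices (12): AF, AJ, AL, BE, BG, BL, DL, EG, EJ, EL, FL, GL
  2-simplices (5): AFL, BEG, BEL, BGL, EGL
  3-simplices (1): BEGL

giving chain groups C_0 ≅ Z^8, C_1 ≅ Z^12, C_2 ≅ Z^5, C_3 ≅ Z^1.

Boundary ∂_1: C_1 → C_0 maps an edge to its endpoints' difference, ∂[p,q] = q − p. For instance
  ∂BL = L − B.
This gives a 8×12 integer matrix of rank 7; reducing to Smith normal form yields diagonal entries (1,1,1,1,1,1,1).

∂_2: C_2 → C_1 acts by ∂[p,q,r] = [q,r] − [p,r] + [p,q]. For instance
  ∂EGL = GL − EL + EG,
  ∂AFL = FL − AL + AF.
The 12×5 boundary matrix has rank 4 and Smith normal form diag(1,1,1,1).

The boundary map ∂_3: C_3 → C_2 sends each 3-simplex σ to the alternating sum Σ_i (−1)^i (σ with its i-th vertex removed). For instance
  ∂BEGL = EGL − BGL + BEL − BEG.
The resulting 5×1 matrix has rank 1, and its Smith normal form has invariant factors (1).

From H_k ≅ ker(∂_k) / im(∂_{k+1}) we obtain:

  H_0: rank C_0 − rank ∂_1 = 8 − 7 = 1, and the invariant factors of ∂_1 are all 1, so H_0 = Z.
  H_1: rank ker ∂_1 − rank ∂_2 = (12 − 7) − 4 = 1, and the invariant factors of ∂_2 are all 1, so H_1 = Z.
  H_2: rank ker ∂_2 − rank ∂_3 = (5 − 4) − 1 = 0, and the invariant factors of ∂_3 are all 1, so H_2 = 0.
  H_3: rank ker ∂_3 − rank ∂_4 = (1 − 1) − 0 = 0, and there is no ∂_4, so H_3 = 0.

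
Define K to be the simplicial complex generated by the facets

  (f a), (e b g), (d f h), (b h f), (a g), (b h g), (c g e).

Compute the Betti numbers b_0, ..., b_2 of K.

Fix the vertex order a < b < c < d < e < f < g < h and write every simplex with vertices in increasing order. Then dim K = 2 and the simplices of K are:

  0-simplices (8): a, b, c, d, e, f, g, h
  1-simplices (13): af, ag, be, bf, bg, bh, ce, cg, df, dh, eg, fh, gh
  2-simplices (5): beg, bfh, bgh, ceg, dfh

so the chain groups are C_0 ≅ Z^8, C_1 ≅ Z^13, C_2 ≅ Z^5.

The boundary map ∂_1: C_1 → C_0 sends each edge [p,q] (with p < q) to q − p.
The resulting 8×13 matrix has rank 7, and its Smith normal form has invariant factors (1,1,1,1,1,1,1).

Boundary ∂_2: C_2 → C_1 maps a triangle to the signed sum of its edges. For instance
  ∂bgh = gh − bh + bg,
  ∂dfh = fh − dh + df.
The resulting 13×5 matrix has rank 5, and its Smith normal form has invariant factors (1,1,1,1,1).

From H_k ≅ ker(∂_k) / im(∂_{k+1}) we obtain:

  H_0: rank C_0 − rank ∂_1 = 8 − 7 = 1, and the invariant factors of ∂_1 are all 1, so H_0 ≅ Z.
  H_1: rank ker ∂_1 − rank ∂_2 = (13 − 7) − 5 = 1, and the invariant factors of ∂_2 are all 1, so H_1 ≅ Z.
  H_2: rank ker ∂_2 − rank ∂_3 = (5 − 5) − 0 = 0, and there is no ∂_3, so H_2 ≅ 0.

Hence the Betti numbers are b_0 = 1, b_1 = 1, b_2 = 0.

b_0 = 1, b_1 = 1, b_2 = 0.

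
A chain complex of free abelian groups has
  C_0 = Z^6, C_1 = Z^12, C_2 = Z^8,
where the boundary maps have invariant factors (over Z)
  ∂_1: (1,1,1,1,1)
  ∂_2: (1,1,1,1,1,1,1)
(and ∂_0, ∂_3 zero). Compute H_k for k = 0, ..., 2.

H_0: b_0 = 6 − 0 − 5 = 1; torsion from ∂_1 factors > 1: none. So H_0 ≅ Z.
H_1: b_1 = 12 − 5 − 7 = 0; torsion from ∂_2 factors > 1: none. So H_1 ≅ 0.
H_2: b_2 = 8 − 7 − 0 = 1; torsion from ∂_3 factors > 1: none. So H_2 ≅ Z.

H_0 ≅ Z,  H_1 = 0,  H_2 ≅ Z.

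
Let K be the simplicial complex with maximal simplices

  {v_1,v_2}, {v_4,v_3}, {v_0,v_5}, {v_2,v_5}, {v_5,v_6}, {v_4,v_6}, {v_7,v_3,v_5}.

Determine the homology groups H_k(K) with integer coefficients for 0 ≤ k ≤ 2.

Fix the vertex order v_0 < v_1 < v_2 < v_3 < v_4 < v_5 < v_6 < v_7 and write every simplex with vertices in increasing order. Then dim K = 2 and the simplices of K are:

  0-simplices (8): [v_0], [v_1], [v_2], [v_3], [v_4], [v_5], [v_6], [v_7]
  1-simplices (9): [v_0,v_5], [v_1,v_2], [v_2,v_5], [v_3,v_4], [v_3,v_5], [v_3,v_7], [v_4,v_6], [v_5,v_6], [v_5,v_7]
  2-simplices (1): [v_3,v_5,v_7]

Hence C_0 ≅ Z^8, C_1 ≅ Z^9, C_2 ≅ Z^1.

Boundary ∂_1: C_1 → C_0 maps an edge to its endpoints' difference, ∂[p,q] = q − p. For instance
  ∂[v_3,v_5] = [v_5] − [v_3].
This gives a 8×9 integer matrix of rank 7; reducing to Smith normal form yields diagonal entries (1,1,1,1,1,1,1).

The boundary map ∂_2: C_2 → C_1 acts by ∂[p,q,r] = [q,r] − [p,r] + [p,q]. For instance
  ∂[v_3,v_5,v_7] = [v_5,v_7] − [v_3,v_7] + [v_3,v_5].
The resulting 9×1 matrix has rank 1, and its Smith normal form has invariant factors (1).

Reading off H_k = ker ∂_k / im ∂_{k+1}:

  H_0: rank C_0 − rank ∂_1 = 8 − 7 = 1, and the invariant factors of ∂_1 are all 1, so H_0 = Z.
  H_1: rank ker ∂_1 − rank ∂_2 = (9 − 7) − 1 = 1, and the invariant factors of ∂_2 are all 1, so H_1 = Z.
  H_2: rank ker ∂_2 − rank ∂_3 = (1 − 1) − 0 = 0, and there is no ∂_3, so H_2 = 0.

As a check, the Euler characteristic is 8 − 9 + 1 = 0, which agrees with 1 − 1 + 0 = 0.

H_0 ≅ Z,  H_1 ≅ Z,  H_2 = 0.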